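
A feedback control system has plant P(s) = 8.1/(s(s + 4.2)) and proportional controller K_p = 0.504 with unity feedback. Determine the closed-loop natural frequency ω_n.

1 + K_p·P(s) = 0 gives s² + 4.2s + 4.082 = 0.
Matching s² + 2ζω_n s + ω_n²: ω_n = √4.082 = 2.02 rad/s and 2ζω_n = 4.2, so ζ = 4.2/(2·2.02) = 1.04.

ω_n = 2.02 rad/s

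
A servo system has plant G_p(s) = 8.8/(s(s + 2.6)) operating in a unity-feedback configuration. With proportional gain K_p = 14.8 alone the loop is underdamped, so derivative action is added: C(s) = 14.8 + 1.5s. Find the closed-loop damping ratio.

ζ = 0.692

Forward path: (14.8 + 1.5s)·8.8/(s(s+2.6)). The closed-loop characteristic equation is s² + (2.6 + 8.8·1.5)s + 8.8·14.8 = 0.
That is s² + 15.8s + 130.2 = 0, so ω_n = 11.41 rad/s and ζ = 15.8/(2·11.41) = 0.6922.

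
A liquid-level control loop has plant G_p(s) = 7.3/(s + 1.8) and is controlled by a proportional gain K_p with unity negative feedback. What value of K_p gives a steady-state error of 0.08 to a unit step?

For a type-0 loop with proportional control, e_ss = 1/(1 + K_p·G_p(0)).
G_p(0) = 4.056. Require 1/(1 + K_p·4.056) = 0.08, so 1 + 4.056·K_p = 12.5.
K_p = (12.5 − 1)/4.056 = 2.84.

K_p = 2.84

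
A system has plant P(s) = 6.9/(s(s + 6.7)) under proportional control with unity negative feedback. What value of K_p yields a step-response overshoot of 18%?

From %OS = 100·exp(−πζ/√(1−ζ²)) = 18%, ζ = −ln(0.18)/√(π²+ln²(0.18)) = 0.4791.
Characteristic equation s² + 6.7s + 6.9K_p = 0 gives ζ = 6.7/(2√(6.9K_p)).
Setting ζ = 0.4791: √(6.9K_p) = 6.7/(2·0.4791) = 6.992, so K_p = 48.89/6.9 = 7.09.

K_p = 7.09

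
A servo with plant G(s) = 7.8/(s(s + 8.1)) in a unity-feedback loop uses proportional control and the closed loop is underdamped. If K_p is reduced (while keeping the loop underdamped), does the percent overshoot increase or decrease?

decrease

ζ = 8.1/(2√(7.8K_p)) rises as K_p falls; higher damping means less overshoot.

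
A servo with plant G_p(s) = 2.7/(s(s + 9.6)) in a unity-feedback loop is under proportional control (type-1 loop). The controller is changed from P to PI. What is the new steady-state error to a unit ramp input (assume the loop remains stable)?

0

The integrator raises the loop to type 2, so K_v → ∞ and e_ss to a ramp is zero.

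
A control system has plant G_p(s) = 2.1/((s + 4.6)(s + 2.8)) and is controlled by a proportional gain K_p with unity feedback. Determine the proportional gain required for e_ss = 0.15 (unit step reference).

K_p = 34.8

The loop is type 0, so e_ss(step) = 1/(1 + K_pos) with K_pos = K_p·G_p(0).
G_p(0) = 0.163. Require 1/(1 + K_p·0.163) = 0.15, so 1 + 0.163·K_p = 6.667.
K_p = (6.667 − 1)/0.163 = 34.8.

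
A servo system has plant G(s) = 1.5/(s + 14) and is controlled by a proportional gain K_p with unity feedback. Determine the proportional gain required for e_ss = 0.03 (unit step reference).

Steady-state error for a unit step on this type-0 loop is 1/(1 + K_p·G(0)).
G(0) = 0.1071. Require 1/(1 + K_p·0.1071) = 0.03, so 1 + 0.1071·K_p = 33.33.
K_p = (33.33 − 1)/0.1071 = 302.

K_p = 302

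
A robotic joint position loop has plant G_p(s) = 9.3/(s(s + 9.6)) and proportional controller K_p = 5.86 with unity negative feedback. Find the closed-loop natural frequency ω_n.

ω_n = 7.38 rad/s

With unity feedback the closed-loop characteristic equation is s² + 9.6s + 5.86·9.3 = s² + 9.6s + 54.5 = 0.
So ω_n² = 54.5 ⇒ ω_n = 7.382 rad/s, and ζ = 9.6/(2ω_n) = 0.65.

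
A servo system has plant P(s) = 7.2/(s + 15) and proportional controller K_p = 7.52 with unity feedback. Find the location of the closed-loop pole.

s = -69.14

Closed-loop transfer function: T(s) = K_p·P(s)/(1 + K_p·P(s)) = 54.14/(s + 15 + 54.14) = 54.14/(s + 69.14).
The closed-loop pole is at s = −69.14.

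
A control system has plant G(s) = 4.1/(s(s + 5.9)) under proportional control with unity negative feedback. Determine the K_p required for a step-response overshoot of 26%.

From %OS = 100·exp(−πζ/√(1−ζ²)) = 26%, ζ = −ln(0.26)/√(π²+ln²(0.26)) = 0.3941.
Characteristic equation s² + 5.9s + 4.1K_p = 0 gives ζ = 5.9/(2√(4.1K_p)).
Setting ζ = 0.3941: √(4.1K_p) = 5.9/(2·0.3941) = 7.486, so K_p = 56.04/4.1 = 13.7.

K_p = 13.7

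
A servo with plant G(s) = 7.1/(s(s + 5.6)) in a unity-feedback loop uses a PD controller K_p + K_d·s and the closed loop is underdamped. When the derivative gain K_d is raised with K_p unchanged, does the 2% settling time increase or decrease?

decrease

Characteristic equation s² + (5.6 + 7.1K_d)s + 7.1K_p = 0: raising K_d increases ζω_n = (5.6+7.1K_d)/2 while the loop stays underdamped, so T_s ≈ 4/(ζω_n) decreases.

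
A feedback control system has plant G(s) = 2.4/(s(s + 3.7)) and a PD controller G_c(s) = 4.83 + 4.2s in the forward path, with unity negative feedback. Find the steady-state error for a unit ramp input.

The loop has one pole at the origin (type 1). Velocity error constant K_v = lim_{s→0} s·G_c(s)G(s) = 4.83·2.4/3.7 = 3.133.
Steady-state error to a unit ramp: e_ss = 1/K_v = 0.319.

0.319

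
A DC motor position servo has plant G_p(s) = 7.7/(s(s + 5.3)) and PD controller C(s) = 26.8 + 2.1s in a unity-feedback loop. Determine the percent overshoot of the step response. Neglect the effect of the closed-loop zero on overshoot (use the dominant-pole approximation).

Forward path: (26.8 + 2.1s)·7.7/(s(s+5.3)). The closed-loop characteristic equation is s² + (5.3 + 7.7·2.1)s + 7.7·26.8 = 0.
That is s² + 21.47s + 206.4 = 0, so ω_n = 14.37 rad/s and ζ = 21.47/(2·14.37) = 0.7473.
%OS = 100·exp(−πζ/√(1−ζ²)) = 2.92%.

2.92%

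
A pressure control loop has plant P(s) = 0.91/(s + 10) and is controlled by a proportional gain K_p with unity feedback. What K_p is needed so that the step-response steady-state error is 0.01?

For a type-0 loop with proportional control, e_ss = 1/(1 + K_p·P(0)).
P(0) = 0.091. Require 1/(1 + K_p·0.091) = 0.01, so 1 + 0.091·K_p = 100.
K_p = (100 − 1)/0.091 = 1090.

K_p = 1090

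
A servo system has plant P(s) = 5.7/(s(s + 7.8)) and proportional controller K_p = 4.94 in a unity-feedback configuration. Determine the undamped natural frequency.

ω_n = 5.31 rad/s

With unity feedback the closed-loop characteristic equation is s² + 7.8s + 4.94·5.7 = s² + 7.8s + 28.16 = 0.
Matching s² + 2ζω_n s + ω_n²: ω_n = √28.16 = 5.306 rad/s and 2ζω_n = 7.8, so ζ = 7.8/(2·5.306) = 0.735.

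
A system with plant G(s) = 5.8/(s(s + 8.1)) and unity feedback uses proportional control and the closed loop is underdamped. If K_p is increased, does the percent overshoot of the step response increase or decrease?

increase

ζ = 8.1/(2√(5.8K_p)) decreases as K_p grows; lower damping means more overshoot.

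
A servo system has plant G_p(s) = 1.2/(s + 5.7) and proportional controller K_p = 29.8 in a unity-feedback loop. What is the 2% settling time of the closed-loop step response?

Closed-loop transfer function: T(s) = K_p·G_p(s)/(1 + K_p·G_p(s)) = 35.76/(s + 5.7 + 35.76) = 35.76/(s + 41.46).
Time constant τ = 1/41.46 = 0.02412 s, so the 2% settling time is about 4τ = 0.0965 s.

T_s ≈ 0.0965 s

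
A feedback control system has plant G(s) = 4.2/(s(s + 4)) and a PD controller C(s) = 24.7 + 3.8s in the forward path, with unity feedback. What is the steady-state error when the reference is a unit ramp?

The loop has one pole at the origin (type 1). Velocity error constant K_v = lim_{s→0} s·C(s)G(s) = 24.7·4.2/4 = 25.93.
Steady-state error to a unit ramp: e_ss = 1/K_v = 0.0386.

0.0386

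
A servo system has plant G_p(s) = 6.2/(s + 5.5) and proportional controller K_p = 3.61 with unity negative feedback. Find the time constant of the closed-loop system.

τ = 0.0359 s

Closed-loop transfer function: T(s) = K_p·G_p(s)/(1 + K_p·G_p(s)) = 22.38/(s + 5.5 + 22.38) = 22.38/(s + 27.88).
Time constant τ = 1/27.88 = 0.0359 s.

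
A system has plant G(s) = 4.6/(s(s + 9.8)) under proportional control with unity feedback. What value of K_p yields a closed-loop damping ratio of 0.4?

Closed-loop characteristic equation: s² + 9.8s + K_p·4.6 = 0.
So ω_n = √(4.6K_p) and 2ζω_n = 9.8, giving ζ = 9.8/(2√(4.6K_p)).
Setting ζ = 0.4: √(4.6K_p) = 9.8/(2·0.4) = 12.25, so K_p = 150.1/4.6 = 32.6.

K_p = 32.6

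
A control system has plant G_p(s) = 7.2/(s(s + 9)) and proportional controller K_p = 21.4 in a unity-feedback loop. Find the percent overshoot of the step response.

29.5%

Closed-loop characteristic equation: s² + 9s + 154.1 = 0, so ω_n = 12.41 rad/s and ζ = 9/(2·12.41) = 0.3625.
%OS = 100·exp(−πζ/√(1−ζ²)) = 100·exp(−π·0.3625/√0.8686) = 29.5%.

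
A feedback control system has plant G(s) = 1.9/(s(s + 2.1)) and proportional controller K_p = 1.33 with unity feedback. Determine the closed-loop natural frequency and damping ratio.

With unity feedback the closed-loop characteristic equation is s² + 2.1s + 1.33·1.9 = s² + 2.1s + 2.527 = 0.
Matching s² + 2ζω_n s + ω_n²: ω_n = √2.527 = 1.59 rad/s and 2ζω_n = 2.1, so ζ = 2.1/(2·1.59) = 0.661.

ω_n = 1.59 rad/s, ζ = 0.661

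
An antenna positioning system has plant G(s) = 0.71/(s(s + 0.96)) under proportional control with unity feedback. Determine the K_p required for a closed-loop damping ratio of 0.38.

K_p = 2.25

Closed-loop characteristic equation: s² + 0.96s + K_p·0.71 = 0.
So ω_n = √(0.71K_p) and 2ζω_n = 0.96, giving ζ = 0.96/(2√(0.71K_p)).
Setting ζ = 0.38: √(0.71K_p) = 0.96/(2·0.38) = 1.263, so K_p = 1.596/0.71 = 2.25.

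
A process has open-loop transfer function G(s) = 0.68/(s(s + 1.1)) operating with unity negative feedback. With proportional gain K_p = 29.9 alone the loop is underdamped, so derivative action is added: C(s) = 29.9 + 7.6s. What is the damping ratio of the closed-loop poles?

ζ = 0.695

Forward path: (29.9 + 7.6s)·0.68/(s(s+1.1)). The closed-loop characteristic equation is s² + (1.1 + 0.68·7.6)s + 0.68·29.9 = 0.
That is s² + 6.268s + 20.33 = 0, so ω_n = 4.509 rad/s and ζ = 6.268/(2·4.509) = 0.695.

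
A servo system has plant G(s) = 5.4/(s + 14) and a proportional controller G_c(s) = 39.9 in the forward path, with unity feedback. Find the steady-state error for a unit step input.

0.061

The loop is type 0. Static position error constant K_pos = G_c(0)·G(0) = 39.9·0.3857 = 15.39.
Steady-state error to a unit step: e_ss = 1/(1+K_pos) = 1/16.39 = 0.061.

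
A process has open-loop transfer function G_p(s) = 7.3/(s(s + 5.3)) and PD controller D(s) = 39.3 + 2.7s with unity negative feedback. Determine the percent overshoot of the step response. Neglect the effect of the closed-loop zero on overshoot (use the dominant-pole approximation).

3.21%

Forward path: (39.3 + 2.7s)·7.3/(s(s+5.3)). The closed-loop characteristic equation is s² + (5.3 + 7.3·2.7)s + 7.3·39.3 = 0.
That is s² + 25.01s + 286.9 = 0, so ω_n = 16.94 rad/s and ζ = 25.01/(2·16.94) = 0.7383.
%OS = 100·exp(−πζ/√(1−ζ²)) = 3.21%.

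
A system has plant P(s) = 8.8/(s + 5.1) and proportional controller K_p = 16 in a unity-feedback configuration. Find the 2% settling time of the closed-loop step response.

T_s ≈ 0.0274 s

Closed-loop transfer function: T(s) = K_p·P(s)/(1 + K_p·P(s)) = 140.8/(s + 5.1 + 140.8) = 140.8/(s + 145.9).
Time constant τ = 1/145.9 = 0.006854 s, so the 2% settling time is about 4τ = 0.0274 s.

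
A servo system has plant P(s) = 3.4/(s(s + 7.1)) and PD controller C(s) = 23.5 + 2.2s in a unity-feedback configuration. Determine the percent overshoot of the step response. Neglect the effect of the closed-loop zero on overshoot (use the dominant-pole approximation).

Forward path: (23.5 + 2.2s)·3.4/(s(s+7.1)). The closed-loop characteristic equation is s² + (7.1 + 3.4·2.2)s + 3.4·23.5 = 0.
That is s² + 14.58s + 79.9 = 0, so ω_n = 8.939 rad/s and ζ = 14.58/(2·8.939) = 0.8156.
%OS = 100·exp(−πζ/√(1−ζ²)) = 1.19%.

1.19%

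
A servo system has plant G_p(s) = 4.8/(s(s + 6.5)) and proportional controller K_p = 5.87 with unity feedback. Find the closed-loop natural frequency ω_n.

ω_n = 5.31 rad/s

1 + K_p·G_p(s) = 0 gives s² + 6.5s + 28.18 = 0.
So ω_n² = 28.18 ⇒ ω_n = 5.308 rad/s, and ζ = 6.5/(2ω_n) = 0.612.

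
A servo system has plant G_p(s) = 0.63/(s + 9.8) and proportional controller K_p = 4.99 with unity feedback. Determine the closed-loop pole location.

s = -12.94

Closed-loop transfer function: T(s) = K_p·G_p(s)/(1 + K_p·G_p(s)) = 3.144/(s + 9.8 + 3.144) = 3.144/(s + 12.94).
The closed-loop pole is at s = −12.94.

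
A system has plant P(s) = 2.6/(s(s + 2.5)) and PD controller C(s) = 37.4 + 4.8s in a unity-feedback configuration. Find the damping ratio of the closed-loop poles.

Forward path: (37.4 + 4.8s)·2.6/(s(s+2.5)). The closed-loop characteristic equation is s² + (2.5 + 2.6·4.8)s + 2.6·37.4 = 0.
That is s² + 14.98s + 97.24 = 0, so ω_n = 9.861 rad/s and ζ = 14.98/(2·9.861) = 0.7596.

ζ = 0.76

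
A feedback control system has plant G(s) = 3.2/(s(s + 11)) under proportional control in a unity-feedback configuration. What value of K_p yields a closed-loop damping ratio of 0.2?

Closed-loop characteristic equation: s² + 11s + K_p·3.2 = 0.
So ω_n = √(3.2K_p) and 2ζω_n = 11, giving ζ = 11/(2√(3.2K_p)).
Setting ζ = 0.2: √(3.2K_p) = 11/(2·0.2) = 27.5, so K_p = 756.2/3.2 = 236.

K_p = 236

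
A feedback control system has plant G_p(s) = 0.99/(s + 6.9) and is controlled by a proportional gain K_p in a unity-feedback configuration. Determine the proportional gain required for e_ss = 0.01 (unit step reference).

For a type-0 loop with proportional control, e_ss = 1/(1 + K_p·G_p(0)).
G_p(0) = 0.1435. Require 1/(1 + K_p·0.1435) = 0.01, so 1 + 0.1435·K_p = 100.
K_p = (100 − 1)/0.1435 = 690.

K_p = 690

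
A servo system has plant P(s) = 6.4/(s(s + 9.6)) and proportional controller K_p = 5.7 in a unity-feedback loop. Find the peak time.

The closed-loop denominator s² + 9.6s + 36.48 gives ω_n = √36.48 = 6.04 and ζ = 9.6/(2ω_n) = 0.7947.
Damped frequency ω_d = ω_n√(1−ζ²) = 3.666 rad/s, so peak time T_p = π/ω_d = 0.857 s.

T_p = 0.857 s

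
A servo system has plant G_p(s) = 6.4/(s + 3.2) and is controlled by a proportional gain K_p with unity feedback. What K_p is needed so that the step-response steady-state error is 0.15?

For a type-0 loop with proportional control, e_ss = 1/(1 + K_p·G_p(0)).
G_p(0) = 2. Require 1/(1 + K_p·2) = 0.15, so 1 + 2·K_p = 6.667.
K_p = (6.667 − 1)/2 = 2.83.

K_p = 2.83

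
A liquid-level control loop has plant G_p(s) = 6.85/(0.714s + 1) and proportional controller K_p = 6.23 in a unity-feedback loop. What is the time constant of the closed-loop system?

Closed loop: T(s) = K_p·G_p/(1+K_p·G_p) = 42.68/(0.714s + 1 + 42.68), with pole at s = −(1 + 42.68)/0.714 = −61.17.
Closed-loop time constant τ = 1/61.17 = 0.0163 s.

τ = 0.0163 s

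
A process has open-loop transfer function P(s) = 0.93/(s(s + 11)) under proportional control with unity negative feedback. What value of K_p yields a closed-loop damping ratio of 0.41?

Closed-loop characteristic equation: s² + 11s + K_p·0.93 = 0.
So ω_n = √(0.93K_p) and 2ζω_n = 11, giving ζ = 11/(2√(0.93K_p)).
Setting ζ = 0.41: √(0.93K_p) = 11/(2·0.41) = 13.41, so K_p = 180/0.93 = 193.

K_p = 193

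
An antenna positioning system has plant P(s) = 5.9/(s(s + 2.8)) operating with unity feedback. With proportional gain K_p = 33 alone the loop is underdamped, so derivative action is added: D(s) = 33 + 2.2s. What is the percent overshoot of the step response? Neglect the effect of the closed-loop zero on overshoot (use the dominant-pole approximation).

11.6%

Forward path: (33 + 2.2s)·5.9/(s(s+2.8)). The closed-loop characteristic equation is s² + (2.8 + 5.9·2.2)s + 5.9·33 = 0.
That is s² + 15.78s + 194.7 = 0, so ω_n = 13.95 rad/s and ζ = 15.78/(2·13.95) = 0.5654.
%OS = 100·exp(−πζ/√(1−ζ²)) = 11.6%.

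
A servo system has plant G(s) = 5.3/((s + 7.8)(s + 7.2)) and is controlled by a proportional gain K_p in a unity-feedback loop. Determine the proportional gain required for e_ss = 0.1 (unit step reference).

K_p = 95.4

Steady-state error for a unit step on this type-0 loop is 1/(1 + K_p·G(0)).
G(0) = 0.09437. Require 1/(1 + K_p·0.09437) = 0.1, so 1 + 0.09437·K_p = 10.
K_p = (10 − 1)/0.09437 = 95.4.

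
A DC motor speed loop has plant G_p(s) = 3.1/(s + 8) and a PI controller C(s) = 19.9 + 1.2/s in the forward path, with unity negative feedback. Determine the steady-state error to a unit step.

The open loop C(s)G_p(s) has a pole at the origin (type 1), so the static position error constant is infinite and e_ss = 1/(1+∞) = 0.

0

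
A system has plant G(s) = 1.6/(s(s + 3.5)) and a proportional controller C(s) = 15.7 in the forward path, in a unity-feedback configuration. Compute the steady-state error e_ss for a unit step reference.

The open loop C(s)G(s) has a pole at the origin (type 1), so the static position error constant is infinite and e_ss = 1/(1+∞) = 0.

0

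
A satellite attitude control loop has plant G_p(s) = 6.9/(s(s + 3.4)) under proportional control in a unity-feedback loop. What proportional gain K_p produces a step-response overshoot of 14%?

From %OS = 100·exp(−πζ/√(1−ζ²)) = 14%, ζ = −ln(0.14)/√(π²+ln²(0.14)) = 0.5305.
Characteristic equation s² + 3.4s + 6.9K_p = 0 gives ζ = 3.4/(2√(6.9K_p)).
Setting ζ = 0.5305: √(6.9K_p) = 3.4/(2·0.5305) = 3.204, so K_p = 10.27/6.9 = 1.49.

K_p = 1.49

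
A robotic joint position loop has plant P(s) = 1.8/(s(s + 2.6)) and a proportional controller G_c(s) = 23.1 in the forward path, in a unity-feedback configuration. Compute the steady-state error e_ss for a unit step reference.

0

The open loop G_c(s)P(s) has a pole at the origin (type 1), so the static position error constant is infinite and e_ss = 1/(1+∞) = 0.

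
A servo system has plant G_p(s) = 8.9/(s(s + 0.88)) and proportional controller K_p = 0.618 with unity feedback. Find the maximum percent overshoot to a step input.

Closed-loop characteristic equation: s² + 0.88s + 5.5 = 0, so ω_n = 2.345 rad/s and ζ = 0.88/(2·2.345) = 0.1876.
%OS = 100·exp(−πζ/√(1−ζ²)) = 100·exp(−π·0.1876/√0.9648) = 54.9%.

54.9%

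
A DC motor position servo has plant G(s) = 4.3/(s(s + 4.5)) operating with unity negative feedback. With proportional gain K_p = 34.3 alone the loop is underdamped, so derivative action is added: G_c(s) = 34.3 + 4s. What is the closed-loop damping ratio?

Forward path: (34.3 + 4s)·4.3/(s(s+4.5)). The closed-loop characteristic equation is s² + (4.5 + 4.3·4)s + 4.3·34.3 = 0.
That is s² + 21.7s + 147.5 = 0, so ω_n = 12.14 rad/s and ζ = 21.7/(2·12.14) = 0.8934.

ζ = 0.893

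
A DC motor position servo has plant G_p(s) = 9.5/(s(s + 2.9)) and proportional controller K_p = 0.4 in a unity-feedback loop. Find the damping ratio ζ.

ζ = 0.744

1 + K_p·G_p(s) = 0 gives s² + 2.9s + 3.8 = 0.
Matching s² + 2ζω_n s + ω_n²: ω_n = √3.8 = 1.949 rad/s and 2ζω_n = 2.9, so ζ = 2.9/(2·1.949) = 0.744.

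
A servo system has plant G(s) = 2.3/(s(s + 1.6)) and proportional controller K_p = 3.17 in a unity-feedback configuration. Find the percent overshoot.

37.7%

Closed-loop characteristic equation: s² + 1.6s + 7.291 = 0, so ω_n = 2.7 rad/s and ζ = 1.6/(2·2.7) = 0.2963.
%OS = 100·exp(−πζ/√(1−ζ²)) = 100·exp(−π·0.2963/√0.9122) = 37.7%.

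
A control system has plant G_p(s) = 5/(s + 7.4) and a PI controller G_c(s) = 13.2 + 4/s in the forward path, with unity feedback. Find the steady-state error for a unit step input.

The open loop G_c(s)G_p(s) has a pole at the origin (type 1), so the static position error constant is infinite and e_ss = 1/(1+∞) = 0.

0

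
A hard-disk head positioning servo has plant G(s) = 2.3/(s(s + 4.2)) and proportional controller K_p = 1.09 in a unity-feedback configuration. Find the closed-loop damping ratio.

ζ = 1.33

1 + K_p·G(s) = 0 gives s² + 4.2s + 2.507 = 0.
Matching s² + 2ζω_n s + ω_n²: ω_n = √2.507 = 1.583 rad/s and 2ζω_n = 4.2, so ζ = 4.2/(2·1.583) = 1.33.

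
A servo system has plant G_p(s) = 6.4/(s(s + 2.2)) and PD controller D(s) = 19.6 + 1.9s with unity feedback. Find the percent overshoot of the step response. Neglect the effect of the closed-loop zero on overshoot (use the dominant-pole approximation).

7.25%

Forward path: (19.6 + 1.9s)·6.4/(s(s+2.2)). The closed-loop characteristic equation is s² + (2.2 + 6.4·1.9)s + 6.4·19.6 = 0.
That is s² + 14.36s + 125.4 = 0, so ω_n = 11.2 rad/s and ζ = 14.36/(2·11.2) = 0.6411.
%OS = 100·exp(−πζ/√(1−ζ²)) = 7.25%.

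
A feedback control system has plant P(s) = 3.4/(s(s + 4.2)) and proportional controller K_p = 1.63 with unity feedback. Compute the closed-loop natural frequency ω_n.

ω_n = 2.35 rad/s

The closed-loop denominator is s(s+4.2) + 1.63·3.4 = s² + 4.2s + 5.542.
Matching s² + 2ζω_n s + ω_n²: ω_n = √5.542 = 2.354 rad/s and 2ζω_n = 4.2, so ζ = 4.2/(2·2.354) = 0.892.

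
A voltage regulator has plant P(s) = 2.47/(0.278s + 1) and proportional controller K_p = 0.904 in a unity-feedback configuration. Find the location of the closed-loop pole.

s = -11.63

Closed loop: T(s) = K_p·P/(1+K_p·P) = 2.233/(0.278s + 1 + 2.233), with pole at s = −(1 + 2.233)/0.278 = −11.63.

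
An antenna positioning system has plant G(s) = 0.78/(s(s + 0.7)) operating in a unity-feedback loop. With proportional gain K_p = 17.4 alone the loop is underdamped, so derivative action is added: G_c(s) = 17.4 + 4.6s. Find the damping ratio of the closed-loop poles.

Forward path: (17.4 + 4.6s)·0.78/(s(s+0.7)). The closed-loop characteristic equation is s² + (0.7 + 0.78·4.6)s + 0.78·17.4 = 0.
That is s² + 4.288s + 13.57 = 0, so ω_n = 3.684 rad/s and ζ = 4.288/(2·3.684) = 0.582.

ζ = 0.582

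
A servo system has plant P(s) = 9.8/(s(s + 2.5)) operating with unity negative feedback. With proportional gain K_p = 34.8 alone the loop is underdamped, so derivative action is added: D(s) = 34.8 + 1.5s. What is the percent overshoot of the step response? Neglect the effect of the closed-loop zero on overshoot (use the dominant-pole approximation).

Forward path: (34.8 + 1.5s)·9.8/(s(s+2.5)). The closed-loop characteristic equation is s² + (2.5 + 9.8·1.5)s + 9.8·34.8 = 0.
That is s² + 17.2s + 341 = 0, so ω_n = 18.47 rad/s and ζ = 17.2/(2·18.47) = 0.4657.
%OS = 100·exp(−πζ/√(1−ζ²)) = 19.1%.

19.1%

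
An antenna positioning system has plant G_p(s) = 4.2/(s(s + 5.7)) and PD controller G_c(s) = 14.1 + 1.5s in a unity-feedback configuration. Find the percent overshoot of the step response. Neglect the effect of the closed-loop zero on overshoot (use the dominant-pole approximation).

2%

Forward path: (14.1 + 1.5s)·4.2/(s(s+5.7)). The closed-loop characteristic equation is s² + (5.7 + 4.2·1.5)s + 4.2·14.1 = 0.
That is s² + 12s + 59.22 = 0, so ω_n = 7.695 rad/s and ζ = 12/(2·7.695) = 0.7797.
%OS = 100·exp(−πζ/√(1−ζ²)) = 2%.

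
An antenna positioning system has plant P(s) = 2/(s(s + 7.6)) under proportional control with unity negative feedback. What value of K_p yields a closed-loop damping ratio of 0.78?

K_p = 11.9

Closed-loop characteristic equation: s² + 7.6s + K_p·2 = 0.
So ω_n = √(2K_p) and 2ζω_n = 7.6, giving ζ = 7.6/(2√(2K_p)).
Setting ζ = 0.78: √(2K_p) = 7.6/(2·0.78) = 4.872, so K_p = 23.73/2 = 11.9.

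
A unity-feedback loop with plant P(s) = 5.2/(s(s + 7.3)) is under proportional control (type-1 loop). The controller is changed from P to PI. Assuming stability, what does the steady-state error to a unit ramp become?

The integrator raises the loop to type 2, so K_v → ∞ and e_ss to a ramp is zero.

0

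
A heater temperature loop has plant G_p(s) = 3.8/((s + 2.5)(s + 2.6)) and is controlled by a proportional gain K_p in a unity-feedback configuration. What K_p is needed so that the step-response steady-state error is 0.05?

K_p = 32.5

Steady-state error for a unit step on this type-0 loop is 1/(1 + K_p·G_p(0)).
G_p(0) = 0.5846. Require 1/(1 + K_p·0.5846) = 0.05, so 1 + 0.5846·K_p = 20.
K_p = (20 − 1)/0.5846 = 32.5.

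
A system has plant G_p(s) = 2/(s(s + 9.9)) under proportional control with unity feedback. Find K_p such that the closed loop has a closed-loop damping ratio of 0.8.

K_p = 19.1

Closed-loop characteristic equation: s² + 9.9s + K_p·2 = 0.
So ω_n = √(2K_p) and 2ζω_n = 9.9, giving ζ = 9.9/(2√(2K_p)).
Setting ζ = 0.8: √(2K_p) = 9.9/(2·0.8) = 6.188, so K_p = 38.29/2 = 19.1.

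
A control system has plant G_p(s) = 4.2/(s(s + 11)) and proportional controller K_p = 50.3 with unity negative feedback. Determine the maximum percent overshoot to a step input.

From 1 + K_pG_p(s) = 0: s² + 11s + 211.3 = 0 ⇒ ω_n = 14.53, ζ = 0.3784.
%OS = 100·exp(−πζ/√(1−ζ²)) = 100·exp(−π·0.3784/√0.8568) = 27.7%.

27.7%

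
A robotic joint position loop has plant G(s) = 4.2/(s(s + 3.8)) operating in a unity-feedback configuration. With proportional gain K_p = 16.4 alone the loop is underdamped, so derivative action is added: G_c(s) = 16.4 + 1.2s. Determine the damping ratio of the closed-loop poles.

Forward path: (16.4 + 1.2s)·4.2/(s(s+3.8)). The closed-loop characteristic equation is s² + (3.8 + 4.2·1.2)s + 4.2·16.4 = 0.
That is s² + 8.84s + 68.88 = 0, so ω_n = 8.299 rad/s and ζ = 8.84/(2·8.299) = 0.5326.

ζ = 0.533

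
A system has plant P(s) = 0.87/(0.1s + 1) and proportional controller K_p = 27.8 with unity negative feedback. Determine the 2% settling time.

T_s ≈ 0.0159 s

Closed loop: T(s) = K_p·P/(1+K_p·P) = 24.19/(0.1s + 1 + 24.19), with pole at s = −(1 + 24.19)/0.1 = −251.9.
τ = 1/251.9 = 0.00397 s, so 2% settling time ≈ 4τ = 0.0159 s.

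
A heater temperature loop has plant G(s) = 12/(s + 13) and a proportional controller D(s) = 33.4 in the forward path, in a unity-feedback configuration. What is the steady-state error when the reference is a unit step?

0.0314

The loop is type 0. Static position error constant K_pos = D(0)·G(0) = 33.4·0.9231 = 30.83.
Steady-state error to a unit step: e_ss = 1/(1+K_pos) = 1/31.83 = 0.0314.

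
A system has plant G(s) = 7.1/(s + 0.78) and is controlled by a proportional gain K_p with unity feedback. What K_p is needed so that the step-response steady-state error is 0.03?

K_p = 3.55

The loop is type 0, so e_ss(step) = 1/(1 + K_pos) with K_pos = K_p·G(0).
G(0) = 9.103. Require 1/(1 + K_p·9.103) = 0.03, so 1 + 9.103·K_p = 33.33.
K_p = (33.33 − 1)/9.103 = 3.55.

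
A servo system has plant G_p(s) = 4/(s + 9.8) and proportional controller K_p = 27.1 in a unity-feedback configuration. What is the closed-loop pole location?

Closed-loop transfer function: T(s) = K_p·G_p(s)/(1 + K_p·G_p(s)) = 108.4/(s + 9.8 + 108.4) = 108.4/(s + 118.2).
The closed-loop pole is at s = −118.2.

s = -118.2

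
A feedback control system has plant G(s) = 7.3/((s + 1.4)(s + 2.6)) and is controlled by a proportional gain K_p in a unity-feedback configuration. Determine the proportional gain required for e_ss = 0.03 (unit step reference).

Steady-state error for a unit step on this type-0 loop is 1/(1 + K_p·G(0)).
G(0) = 2.005. Require 1/(1 + K_p·2.005) = 0.03, so 1 + 2.005·K_p = 33.33.
K_p = (33.33 − 1)/2.005 = 16.1.

K_p = 16.1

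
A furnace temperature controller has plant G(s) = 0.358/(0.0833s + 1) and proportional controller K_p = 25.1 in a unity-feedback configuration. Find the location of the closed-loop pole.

s = -119.9

Closed loop: T(s) = K_p·G/(1+K_p·G) = 8.986/(0.0833s + 1 + 8.986), with pole at s = −(1 + 8.986)/0.0833 = −119.9.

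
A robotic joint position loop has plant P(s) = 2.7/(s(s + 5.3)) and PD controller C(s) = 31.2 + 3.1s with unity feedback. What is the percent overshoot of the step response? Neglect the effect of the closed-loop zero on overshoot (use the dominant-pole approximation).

3%

Forward path: (31.2 + 3.1s)·2.7/(s(s+5.3)). The closed-loop characteristic equation is s² + (5.3 + 2.7·3.1)s + 2.7·31.2 = 0.
That is s² + 13.67s + 84.24 = 0, so ω_n = 9.178 rad/s and ζ = 13.67/(2·9.178) = 0.7447.
%OS = 100·exp(−πζ/√(1−ζ²)) = 3%.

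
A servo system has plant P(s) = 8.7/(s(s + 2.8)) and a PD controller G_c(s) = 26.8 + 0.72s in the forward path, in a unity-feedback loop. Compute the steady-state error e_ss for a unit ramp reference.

The loop has one pole at the origin (type 1). Velocity error constant K_v = lim_{s→0} s·G_c(s)P(s) = 26.8·8.7/2.8 = 83.27.
Steady-state error to a unit ramp: e_ss = 1/K_v = 0.012.

0.012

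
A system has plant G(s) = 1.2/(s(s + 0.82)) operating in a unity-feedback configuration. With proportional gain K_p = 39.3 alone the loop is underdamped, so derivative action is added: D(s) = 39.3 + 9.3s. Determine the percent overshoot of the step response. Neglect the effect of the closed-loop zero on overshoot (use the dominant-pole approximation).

Forward path: (39.3 + 9.3s)·1.2/(s(s+0.82)). The closed-loop characteristic equation is s² + (0.82 + 1.2·9.3)s + 1.2·39.3 = 0.
That is s² + 11.98s + 47.16 = 0, so ω_n = 6.867 rad/s and ζ = 11.98/(2·6.867) = 0.8722.
%OS = 100·exp(−πζ/√(1−ζ²)) = 0.369%.

0.369%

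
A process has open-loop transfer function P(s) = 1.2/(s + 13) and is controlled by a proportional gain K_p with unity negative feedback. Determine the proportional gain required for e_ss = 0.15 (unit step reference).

Steady-state error for a unit step on this type-0 loop is 1/(1 + K_p·P(0)).
P(0) = 0.09231. Require 1/(1 + K_p·0.09231) = 0.15, so 1 + 0.09231·K_p = 6.667.
K_p = (6.667 − 1)/0.09231 = 61.4.

K_p = 61.4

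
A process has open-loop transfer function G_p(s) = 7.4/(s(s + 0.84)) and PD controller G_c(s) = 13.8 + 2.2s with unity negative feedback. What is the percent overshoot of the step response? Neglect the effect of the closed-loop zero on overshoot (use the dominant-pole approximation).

Forward path: (13.8 + 2.2s)·7.4/(s(s+0.84)). The closed-loop characteristic equation is s² + (0.84 + 7.4·2.2)s + 7.4·13.8 = 0.
That is s² + 17.12s + 102.1 = 0, so ω_n = 10.11 rad/s and ζ = 17.12/(2·10.11) = 0.8471.
%OS = 100·exp(−πζ/√(1−ζ²)) = 0.669%.

0.669%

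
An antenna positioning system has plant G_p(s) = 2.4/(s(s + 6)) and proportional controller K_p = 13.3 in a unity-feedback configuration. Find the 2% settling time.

Closed-loop characteristic equation: s² + 6s + 31.92 = 0, so ω_n = 5.65 rad/s and ζ = 6/(2·5.65) = 0.531.
2% settling time T_s ≈ 4/(ζω_n) = 4/3 = 1.33 s.

T_s ≈ 1.33 s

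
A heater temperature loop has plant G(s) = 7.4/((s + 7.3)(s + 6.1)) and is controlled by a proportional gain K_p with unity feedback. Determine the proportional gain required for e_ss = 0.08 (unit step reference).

For a type-0 loop with proportional control, e_ss = 1/(1 + K_p·G(0)).
G(0) = 0.1662. Require 1/(1 + K_p·0.1662) = 0.08, so 1 + 0.1662·K_p = 12.5.
K_p = (12.5 − 1)/0.1662 = 69.2.

K_p = 69.2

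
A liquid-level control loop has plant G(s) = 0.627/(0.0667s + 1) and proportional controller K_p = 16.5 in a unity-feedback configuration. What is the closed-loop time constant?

Closed loop: T(s) = K_p·G/(1+K_p·G) = 10.35/(0.0667s + 1 + 10.35), with pole at s = −(1 + 10.35)/0.0667 = −170.1.
Closed-loop time constant τ = 1/170.1 = 0.00588 s.

τ = 0.00588 s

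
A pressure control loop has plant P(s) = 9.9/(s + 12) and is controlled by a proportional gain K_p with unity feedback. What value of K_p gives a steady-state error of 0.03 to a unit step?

Steady-state error for a unit step on this type-0 loop is 1/(1 + K_p·P(0)).
P(0) = 0.825. Require 1/(1 + K_p·0.825) = 0.03, so 1 + 0.825·K_p = 33.33.
K_p = (33.33 − 1)/0.825 = 39.2.

K_p = 39.2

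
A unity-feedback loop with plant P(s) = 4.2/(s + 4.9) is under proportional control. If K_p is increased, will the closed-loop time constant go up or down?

decrease

Closed-loop pole is at s = −(4.9+K_p·4.2); larger K_p moves it further left, so τ = 1/(4.9+K_p·4.2) decreases.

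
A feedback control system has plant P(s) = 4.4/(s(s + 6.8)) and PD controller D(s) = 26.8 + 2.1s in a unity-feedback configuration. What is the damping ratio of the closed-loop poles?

Forward path: (26.8 + 2.1s)·4.4/(s(s+6.8)). The closed-loop characteristic equation is s² + (6.8 + 4.4·2.1)s + 4.4·26.8 = 0.
That is s² + 16.04s + 117.9 = 0, so ω_n = 10.86 rad/s and ζ = 16.04/(2·10.86) = 0.7386.

ζ = 0.739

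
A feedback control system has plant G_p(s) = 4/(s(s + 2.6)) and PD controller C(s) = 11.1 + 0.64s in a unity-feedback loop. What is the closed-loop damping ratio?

Forward path: (11.1 + 0.64s)·4/(s(s+2.6)). The closed-loop characteristic equation is s² + (2.6 + 4·0.64)s + 4·11.1 = 0.
That is s² + 5.16s + 44.4 = 0, so ω_n = 6.663 rad/s and ζ = 5.16/(2·6.663) = 0.3872.

ζ = 0.387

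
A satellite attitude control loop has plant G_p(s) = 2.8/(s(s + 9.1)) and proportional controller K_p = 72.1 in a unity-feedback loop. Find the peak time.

T_p = 0.233 s

The closed-loop denominator s² + 9.1s + 201.9 gives ω_n = √201.9 = 14.21 and ζ = 9.1/(2ω_n) = 0.3202.
Damped frequency ω_d = ω_n√(1−ζ²) = 13.46 rad/s, so peak time T_p = π/ω_d = 0.233 s.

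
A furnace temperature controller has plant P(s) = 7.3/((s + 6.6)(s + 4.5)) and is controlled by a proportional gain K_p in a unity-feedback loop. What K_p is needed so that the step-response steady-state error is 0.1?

For a type-0 loop with proportional control, e_ss = 1/(1 + K_p·P(0)).
P(0) = 0.2458. Require 1/(1 + K_p·0.2458) = 0.1, so 1 + 0.2458·K_p = 10.
K_p = (10 − 1)/0.2458 = 36.6.

K_p = 36.6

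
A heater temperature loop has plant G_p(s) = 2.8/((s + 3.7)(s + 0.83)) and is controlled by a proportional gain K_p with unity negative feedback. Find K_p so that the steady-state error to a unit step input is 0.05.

K_p = 20.8

For a type-0 loop with proportional control, e_ss = 1/(1 + K_p·G_p(0)).
G_p(0) = 0.9118. Require 1/(1 + K_p·0.9118) = 0.05, so 1 + 0.9118·K_p = 20.
K_p = (20 − 1)/0.9118 = 20.8.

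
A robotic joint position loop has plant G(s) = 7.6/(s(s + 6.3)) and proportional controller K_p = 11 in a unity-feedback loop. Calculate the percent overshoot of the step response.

31.6%

The closed-loop denominator s² + 6.3s + 83.6 gives ω_n = √83.6 = 9.143 and ζ = 6.3/(2ω_n) = 0.3445.
%OS = 100·exp(−πζ/√(1−ζ²)) = 100·exp(−π·0.3445/√0.8813) = 31.6%.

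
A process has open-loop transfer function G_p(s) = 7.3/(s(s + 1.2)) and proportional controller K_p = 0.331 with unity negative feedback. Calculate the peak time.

From 1 + K_pG_p(s) = 0: s² + 1.2s + 2.416 = 0 ⇒ ω_n = 1.554, ζ = 0.386.
Damped frequency ω_d = ω_n√(1−ζ²) = 1.434 rad/s, so peak time T_p = π/ω_d = 2.19 s.

T_p = 2.19 s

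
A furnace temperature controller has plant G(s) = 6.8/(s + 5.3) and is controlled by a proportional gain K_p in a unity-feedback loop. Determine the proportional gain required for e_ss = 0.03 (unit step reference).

Steady-state error for a unit step on this type-0 loop is 1/(1 + K_p·G(0)).
G(0) = 1.283. Require 1/(1 + K_p·1.283) = 0.03, so 1 + 1.283·K_p = 33.33.
K_p = (33.33 − 1)/1.283 = 25.2.

K_p = 25.2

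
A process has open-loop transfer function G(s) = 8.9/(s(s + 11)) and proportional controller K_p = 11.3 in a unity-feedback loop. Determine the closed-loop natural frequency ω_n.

ω_n = 10 rad/s

The closed-loop denominator is s(s+11) + 11.3·8.9 = s² + 11s + 100.6.
So ω_n² = 100.6 ⇒ ω_n = 10.03 rad/s, and ζ = 11/(2ω_n) = 0.548.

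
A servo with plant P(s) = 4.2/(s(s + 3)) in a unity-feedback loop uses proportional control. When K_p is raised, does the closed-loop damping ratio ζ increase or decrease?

decrease

ζ = 3/(2√(4.2K_p)); increasing K_p raises the denominator, so ζ falls.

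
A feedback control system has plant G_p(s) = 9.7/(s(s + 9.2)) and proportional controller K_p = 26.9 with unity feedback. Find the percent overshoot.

39.3%

Closed-loop characteristic equation: s² + 9.2s + 260.9 = 0, so ω_n = 16.15 rad/s and ζ = 9.2/(2·16.15) = 0.2848.
%OS = 100·exp(−πζ/√(1−ζ²)) = 100·exp(−π·0.2848/√0.9189) = 39.3%.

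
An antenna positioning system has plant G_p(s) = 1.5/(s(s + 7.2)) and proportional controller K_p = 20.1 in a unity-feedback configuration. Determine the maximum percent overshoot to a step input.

The closed-loop denominator s² + 7.2s + 30.15 gives ω_n = √30.15 = 5.491 and ζ = 7.2/(2ω_n) = 0.6556.
%OS = 100·exp(−πζ/√(1−ζ²)) = 100·exp(−π·0.6556/√0.5701) = 6.54%.

6.54%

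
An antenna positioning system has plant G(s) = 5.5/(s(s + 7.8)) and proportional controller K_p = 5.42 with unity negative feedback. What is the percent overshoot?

4.05%

From 1 + K_pG(s) = 0: s² + 7.8s + 29.81 = 0 ⇒ ω_n = 5.46, ζ = 0.7143.
%OS = 100·exp(−πζ/√(1−ζ²)) = 100·exp(−π·0.7143/√0.4898) = 4.05%.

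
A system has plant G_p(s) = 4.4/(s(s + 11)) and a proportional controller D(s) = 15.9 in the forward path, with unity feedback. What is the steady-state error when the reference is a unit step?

The open loop D(s)G_p(s) has a pole at the origin (type 1), so the static position error constant is infinite and e_ss = 1/(1+∞) = 0.

0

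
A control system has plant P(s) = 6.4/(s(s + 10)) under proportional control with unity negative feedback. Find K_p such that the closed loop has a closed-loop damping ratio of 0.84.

Closed-loop characteristic equation: s² + 10s + K_p·6.4 = 0.
So ω_n = √(6.4K_p) and 2ζω_n = 10, giving ζ = 10/(2√(6.4K_p)).
Setting ζ = 0.84: √(6.4K_p) = 10/(2·0.84) = 5.952, so K_p = 35.43/6.4 = 5.54.

K_p = 5.54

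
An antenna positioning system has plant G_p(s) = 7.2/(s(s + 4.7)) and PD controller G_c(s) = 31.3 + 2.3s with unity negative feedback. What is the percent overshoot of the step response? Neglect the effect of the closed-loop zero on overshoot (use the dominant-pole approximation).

Forward path: (31.3 + 2.3s)·7.2/(s(s+4.7)). The closed-loop characteristic equation is s² + (4.7 + 7.2·2.3)s + 7.2·31.3 = 0.
That is s² + 21.26s + 225.4 = 0, so ω_n = 15.01 rad/s and ζ = 21.26/(2·15.01) = 0.7081.
%OS = 100·exp(−πζ/√(1−ζ²)) = 4.28%.

4.28%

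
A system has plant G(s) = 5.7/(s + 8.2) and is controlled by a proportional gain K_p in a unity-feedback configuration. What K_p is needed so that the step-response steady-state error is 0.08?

K_p = 16.5

For a type-0 loop with proportional control, e_ss = 1/(1 + K_p·G(0)).
G(0) = 0.6951. Require 1/(1 + K_p·0.6951) = 0.08, so 1 + 0.6951·K_p = 12.5.
K_p = (12.5 − 1)/0.6951 = 16.5.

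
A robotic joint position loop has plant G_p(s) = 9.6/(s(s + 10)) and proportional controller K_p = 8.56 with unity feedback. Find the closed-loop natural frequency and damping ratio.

The closed-loop denominator is s(s+10) + 8.56·9.6 = s² + 10s + 82.18.
So ω_n² = 82.18 ⇒ ω_n = 9.065 rad/s, and ζ = 10/(2ω_n) = 0.552.

ω_n = 9.07 rad/s, ζ = 0.552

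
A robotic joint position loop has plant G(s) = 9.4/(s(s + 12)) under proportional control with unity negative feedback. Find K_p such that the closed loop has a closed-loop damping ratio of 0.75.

Closed-loop characteristic equation: s² + 12s + K_p·9.4 = 0.
So ω_n = √(9.4K_p) and 2ζω_n = 12, giving ζ = 12/(2√(9.4K_p)).
Setting ζ = 0.75: √(9.4K_p) = 12/(2·0.75) = 8, so K_p = 64/9.4 = 6.81.

K_p = 6.81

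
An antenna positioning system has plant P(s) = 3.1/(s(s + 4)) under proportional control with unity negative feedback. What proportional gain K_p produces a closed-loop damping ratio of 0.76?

K_p = 2.23

Closed-loop characteristic equation: s² + 4s + K_p·3.1 = 0.
So ω_n = √(3.1K_p) and 2ζω_n = 4, giving ζ = 4/(2√(3.1K_p)).
Setting ζ = 0.76: √(3.1K_p) = 4/(2·0.76) = 2.632, so K_p = 6.925/3.1 = 2.23.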